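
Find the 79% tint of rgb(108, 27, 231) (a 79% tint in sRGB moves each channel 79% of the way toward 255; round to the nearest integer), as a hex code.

Per channel, c → c + 0.79(255 − c):
  R: 108 + 0.79×(255−108) = 108 + 116.13 = 224.13 → 224
  G: 27 + 0.79×(255−27) = 27 + 180.12 = 207.12 → 207
  B: 231 + 18.96 = 249.96 → 250
rgb(224, 207, 250) = #e0cffa.

#e0cffa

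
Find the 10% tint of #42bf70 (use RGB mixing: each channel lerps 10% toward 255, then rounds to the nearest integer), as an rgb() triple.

#42bf70 is rgb(66, 191, 112).
Lerp each channel 10% toward 255:
  R: 66 + 0.1×(255−66) = 66 + 18.9 = 84.9 → 85
  G: 191 + 6.4 = 197.4 → 197
  B: 112 + 0.1×(255−112) = 112 + 14.3 = 126.3 → 126

rgb(85, 197, 126)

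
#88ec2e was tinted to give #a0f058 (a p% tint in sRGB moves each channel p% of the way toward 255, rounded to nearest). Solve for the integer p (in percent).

20%

#88ec2e is rgb(136, 236, 46); #a0f058 is rgb(160, 240, 88).
On the B channel (widest range): 88 ≈ 46 + (p/100)(255 − 46), so p ≈ 100×(88 − 46)/(255 − 46) = 4200/209 = 20.10.
p = 20 reproduces all three channels after rounding.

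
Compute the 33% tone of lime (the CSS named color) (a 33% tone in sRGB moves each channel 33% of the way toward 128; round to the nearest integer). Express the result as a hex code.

#2ad52a

CSS lime is rgb(0, 255, 0).
Per channel, c → c + 0.33(128 − c):
  R: 0 + 0.33×(128−0) = 0 + 42.24 = 42.24 → 42
  G: 255 − 41.91 = 213.09 → 213
  B: 0 + 0.33×(128−0) = 0 + 42.24 = 42.24 → 42
rgb(42, 213, 42) = #2ad52a.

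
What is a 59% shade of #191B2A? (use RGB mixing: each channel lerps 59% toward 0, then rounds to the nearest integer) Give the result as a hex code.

#191B2A is rgb(25, 27, 42).
Lerp each channel 59% toward 0:
  R: 25 − 14.75 = 10.25 → 10
  G: 27 + 0.59×(0−27) = 27 − 15.93 = 11.07 → 11
  B: 42 + 0.59×(0−42) = 42 − 24.78 = 17.22 → 17
rgb(10, 11, 17) = #0A0B11.

#0A0B11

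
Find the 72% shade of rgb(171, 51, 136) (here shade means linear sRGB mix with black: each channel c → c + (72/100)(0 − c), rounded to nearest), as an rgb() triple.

Lerp each channel 72% toward 0:
  R: 171 − 123.12 = 47.88 → 48
  G: 51 − 36.72 = 14.28 → 14
  B: 136 + 0.72×(0−136) = 136 − 97.92 = 38.08 → 38

rgb(48, 14, 38)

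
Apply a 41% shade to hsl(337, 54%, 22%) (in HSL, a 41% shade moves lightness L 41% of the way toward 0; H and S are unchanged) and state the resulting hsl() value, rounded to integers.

L moves 41% from 22 toward 0: 22 − 9.02 = 12.98 → 13.
H and S are unchanged.

hsl(337, 54%, 13%)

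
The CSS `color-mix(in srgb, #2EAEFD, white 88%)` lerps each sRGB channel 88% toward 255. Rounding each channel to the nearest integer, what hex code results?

#E6F5FF

#2EAEFD is rgb(46, 174, 253).
Per channel, c → c + 0.88(255 − c):
  R: 46 + 0.88×(255−46) = 46 + 183.92 = 229.92 → 230
  G: 174 + 0.88×(255−174) = 174 + 71.28 = 245.28 → 245
  B: 253 + 1.76 = 254.76 → 255
rgb(230, 245, 255) = #E6F5FF.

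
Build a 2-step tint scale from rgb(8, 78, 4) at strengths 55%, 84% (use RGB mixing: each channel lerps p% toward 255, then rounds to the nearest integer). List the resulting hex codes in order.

55%: (8 + 135.85 = 143.85→144, 78 + 97.35 = 175.35→175, 4 + 138.05 = 142.05→142) → #90AF8E
84%: (8 + 207.48 = 215.48→215, 78 + 148.68 = 226.68→227, 4 + 210.84 = 214.84→215) → #D7E3D7

#90AF8E, #D7E3D7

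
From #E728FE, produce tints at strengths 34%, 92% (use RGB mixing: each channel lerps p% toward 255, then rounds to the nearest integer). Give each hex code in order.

#E728FE is rgb(231, 40, 254).
34%: (231 + 8.16 = 239.16→239, 40 + 73.1 = 113.1→113, 254→254) → #EF71FE
92%: (231 + 22.08 = 253.08→253, 40 + 197.8 = 237.8→238, 254 + 0.92 = 254.92→255) → #FDEEFF

#EF71FE, #FDEEFF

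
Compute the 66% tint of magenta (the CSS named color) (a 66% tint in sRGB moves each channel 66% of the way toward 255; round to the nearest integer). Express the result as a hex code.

#ffa8ff

CSS magenta is rgb(255, 0, 255).
A 66% tint moves each channel 66% toward 255:
  R: 255 + 0 = 255 → 255
  G: 0 + 168.3 = 168.3 → 168
  B: 255 + 0 = 255 → 255
rgb(255, 168, 255) = #ffa8ff.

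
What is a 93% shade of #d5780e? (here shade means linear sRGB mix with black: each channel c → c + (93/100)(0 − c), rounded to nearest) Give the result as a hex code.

#d5780e is rgb(213, 120, 14).
Lerp each channel 93% toward 0:
  R: 213 + 0.93×(0−213) = 213 − 198.09 = 14.91 → 15
  G: 120 + 0.93×(0−120) = 120 − 111.6 = 8.4 → 8
  B: 14 + 0.93×(0−14) = 14 − 13.02 = 0.98 → 1
rgb(15, 8, 1) = #0f0801.

#0f0801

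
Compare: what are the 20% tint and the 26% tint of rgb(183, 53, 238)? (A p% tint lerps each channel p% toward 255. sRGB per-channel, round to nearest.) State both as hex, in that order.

#c55df1, #ca6af2

20% tint:
  R: 183 + 0.2×(255−183) = 183 + 14.4 = 197.4 → 197
  G: 53 + 0.2×(255−53) = 53 + 40.4 = 93.4 → 93
  B: 238 + 0.2×(255−238) = 238 + 3.4 = 241.4 → 241
  → #c55df1
26% tint:
  R: 183 + 0.26×(255−183) = 183 + 18.72 = 201.72 → 202
  G: 53 + 52.52 = 105.52 → 106
  B: 238 + 0.26×(255−238) = 238 + 4.42 = 242.42 → 242
  → #ca6af2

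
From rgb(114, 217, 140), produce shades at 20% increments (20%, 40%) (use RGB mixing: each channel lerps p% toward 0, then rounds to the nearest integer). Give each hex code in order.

20%: (114 − 22.8 = 91.2→91, 217 − 43.4 = 173.6→174, 140 − 28 = 112→112) → #5BAE70
40%: (114 − 45.6 = 68.4→68, 217 − 86.8 = 130.2→130, 140 − 56 = 84→84) → #448254

#5BAE70, #448254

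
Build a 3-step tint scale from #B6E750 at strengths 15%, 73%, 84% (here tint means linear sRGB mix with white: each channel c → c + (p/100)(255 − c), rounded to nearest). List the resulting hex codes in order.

#B6E750 is rgb(182, 231, 80).
15%: (182 + 10.95 = 192.95→193, 231 + 3.6 = 234.6→235, 80 + 26.25 = 106.25→106) → #C1EB6A
73%: (182 + 53.29 = 235.29→235, 231 + 17.52 = 248.52→249, 80 + 127.75 = 207.75→208) → #EBF9D0
84%: (182 + 61.32 = 243.32→243, 231 + 20.16 = 251.16→251, 80 + 147 = 227→227) → #F3FBE3

#C1EB6A, #EBF9D0, #F3FBE3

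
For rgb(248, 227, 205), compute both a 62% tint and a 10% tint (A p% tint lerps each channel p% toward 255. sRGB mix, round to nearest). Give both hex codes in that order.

#FCF4EC, #F9E6D2

62% tint:
  R: 248 + 4.34 = 252.34 → 252
  G: 227 + 0.62×(255−227) = 227 + 17.36 = 244.36 → 244
  B: 205 + 0.62×(255−205) = 205 + 31 = 236 → 236
  → #FCF4EC
10% tint:
  R: 248 + 0.7 = 248.7 → 249
  G: 227 + 0.1×(255−227) = 227 + 2.8 = 229.8 → 230
  B: 205 + 5 = 210 → 210
  → #F9E6D2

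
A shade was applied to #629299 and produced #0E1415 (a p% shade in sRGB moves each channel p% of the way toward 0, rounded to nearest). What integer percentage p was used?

86%

#629299 is rgb(98, 146, 153); #0E1415 is rgb(14, 20, 21).
On the B channel (widest range): 21 ≈ 153 + (p/100)(0 − 153), so p ≈ 100×(21 − 153)/(0 − 153) = -13200/-153 = 86.27.
p = 86 reproduces all three channels after rounding.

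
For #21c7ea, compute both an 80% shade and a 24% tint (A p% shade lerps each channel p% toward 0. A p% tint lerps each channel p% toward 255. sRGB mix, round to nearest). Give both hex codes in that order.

#07282f, #56d4ef

#21c7ea is rgb(33, 199, 234).
80% shade:
  R: 33 − 26.4 = 6.6 → 7
  G: 199 − 159.2 = 39.8 → 40
  B: 234 + 0.8×(0−234) = 234 − 187.2 = 46.8 → 47
  → #07282f
24% tint:
  R: 33 + 53.28 = 86.28 → 86
  G: 199 + 0.24×(255−199) = 199 + 13.44 = 212.44 → 212
  B: 234 + 5.04 = 239.04 → 239
  → #56d4ef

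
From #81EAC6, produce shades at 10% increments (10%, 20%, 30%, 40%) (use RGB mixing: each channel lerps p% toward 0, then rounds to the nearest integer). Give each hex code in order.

#74D3B2, #67BB9E, #5AA48B, #4D8C77

#81EAC6 is rgb(129, 234, 198).
10%: (129 − 12.9 = 116.1→116, 234 − 23.4 = 210.6→211, 198 − 19.8 = 178.2→178) → #74D3B2
20%: (129 − 25.8 = 103.2→103, 234 − 46.8 = 187.2→187, 198 − 39.6 = 158.4→158) → #67BB9E
30%: (129 − 38.7 = 90.3→90, 234 − 70.2 = 163.8→164, 198 − 59.4 = 138.6→139) → #5AA48B
40%: (129 − 51.6 = 77.4→77, 234 − 93.6 = 140.4→140, 198 − 79.2 = 118.8→119) → #4D8C77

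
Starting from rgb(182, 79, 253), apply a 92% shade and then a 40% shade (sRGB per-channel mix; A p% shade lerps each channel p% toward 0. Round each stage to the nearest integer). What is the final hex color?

#09040C

Lerp each channel 92% toward 0:
  R: 182 − 167.44 = 14.56 → 15
  G: 79 − 72.68 = 6.32 → 6
  B: 253 + 0.92×(0−253) = 253 − 232.76 = 20.24 → 20
After the shade: rgb(15, 6, 20) = #0F0614.
Per channel, c → c + 0.4(0 − c):
  R: 15 + 0.4×(0−15) = 15 − 6 = 9 → 9
  G: 6 + 0.4×(0−6) = 6 − 2.4 = 3.6 → 4
  B: 20 + 0.4×(0−20) = 20 − 8 = 12 → 12
rgb(9, 4, 12) = #09040C.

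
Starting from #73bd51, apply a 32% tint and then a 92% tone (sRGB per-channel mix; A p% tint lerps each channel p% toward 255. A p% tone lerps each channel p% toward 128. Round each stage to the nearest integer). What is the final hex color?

#838781

#73bd51 is rgb(115, 189, 81).
Lerp each channel 32% toward 255:
  R: 115 + 44.8 = 159.8 → 160
  G: 189 + 0.32×(255−189) = 189 + 21.12 = 210.12 → 210
  B: 81 + 0.32×(255−81) = 81 + 55.68 = 136.68 → 137
After the tint: rgb(160, 210, 137) = #a0d289.
A 92% tone moves each channel 92% toward 128:
  R: 160 + 0.92×(128−160) = 160 − 29.44 = 130.56 → 131
  G: 210 − 75.44 = 134.56 → 135
  B: 137 + 0.92×(128−137) = 137 − 8.28 = 128.72 → 129
rgb(131, 135, 129) = #838781.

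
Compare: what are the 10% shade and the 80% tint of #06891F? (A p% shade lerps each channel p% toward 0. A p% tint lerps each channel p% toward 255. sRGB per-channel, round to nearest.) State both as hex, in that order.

#06891F is rgb(6, 137, 31).
10% shade:
  R: 6 − 0.6 = 5.4 → 5
  G: 137 − 13.7 = 123.3 → 123
  B: 31 − 3.1 = 27.9 → 28
  → #057B1C
80% tint:
  R: 6 + 0.8×(255−6) = 6 + 199.2 = 205.2 → 205
  G: 137 + 0.8×(255−137) = 137 + 94.4 = 231.4 → 231
  B: 31 + 179.2 = 210.2 → 210
  → #CDE7D2

#057B1C, #CDE7D2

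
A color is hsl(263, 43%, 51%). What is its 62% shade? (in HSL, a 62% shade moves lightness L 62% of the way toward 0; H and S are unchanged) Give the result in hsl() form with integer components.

L moves 62% from 51 toward 0: 51 − 31.62 = 19.38 → 19.
H and S are unchanged.

hsl(263, 43%, 19%)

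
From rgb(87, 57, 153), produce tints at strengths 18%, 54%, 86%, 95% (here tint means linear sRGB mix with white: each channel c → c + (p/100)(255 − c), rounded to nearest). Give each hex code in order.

#755dab, #b2a4d0, #e7e3f1, #f7f5fa

18%: (87 + 30.24 = 117.24→117, 57 + 35.64 = 92.64→93, 153 + 18.36 = 171.36→171) → #755dab
54%: (87 + 90.72 = 177.72→178, 57 + 106.92 = 163.92→164, 153 + 55.08 = 208.08→208) → #b2a4d0
86%: (87 + 144.48 = 231.48→231, 57 + 170.28 = 227.28→227, 153 + 87.72 = 240.72→241) → #e7e3f1
95%: (87 + 159.6 = 246.6→247, 57 + 188.1 = 245.1→245, 153 + 96.9 = 249.9→250) → #f7f5fa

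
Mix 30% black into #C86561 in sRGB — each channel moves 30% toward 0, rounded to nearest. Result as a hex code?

#8C4744

#C86561 is rgb(200, 101, 97).
A 30% shade moves each channel 30% toward 0:
  R: 200 + 0.3×(0−200) = 200 − 60 = 140 → 140
  G: 101 + 0.3×(0−101) = 101 − 30.3 = 70.7 → 71
  B: 97 − 29.1 = 67.9 → 68
rgb(140, 71, 68) = #8C4744.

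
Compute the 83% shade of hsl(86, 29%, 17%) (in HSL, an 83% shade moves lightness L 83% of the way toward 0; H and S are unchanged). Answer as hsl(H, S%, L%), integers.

L moves 83% from 17 toward 0: 17 − 14.11 = 2.89 → 3.
H and S are unchanged.

hsl(86, 29%, 3%)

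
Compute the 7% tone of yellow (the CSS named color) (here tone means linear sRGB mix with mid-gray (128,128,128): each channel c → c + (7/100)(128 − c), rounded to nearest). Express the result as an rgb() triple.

CSS yellow is rgb(255, 255, 0).
Per channel, c → c + 0.07(128 − c):
  R: 255 + 0.07×(128−255) = 255 − 8.89 = 246.11 → 246
  G: 255 − 8.89 = 246.11 → 246
  B: 0 + 8.96 = 8.96 → 9

rgb(246, 246, 9)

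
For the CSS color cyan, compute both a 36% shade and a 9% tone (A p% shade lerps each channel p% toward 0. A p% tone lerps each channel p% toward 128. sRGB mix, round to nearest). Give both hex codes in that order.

#00A3A3, #0CF4F4

CSS cyan is rgb(0, 255, 255).
36% shade:
  R: 0 + 0 = 0 → 0
  G: 255 + 0.36×(0−255) = 255 − 91.8 = 163.2 → 163
  B: 255 − 91.8 = 163.2 → 163
  → #00A3A3
9% tone:
  R: 0 + 0.09×(128−0) = 0 + 11.52 = 11.52 → 12
  G: 255 + 0.09×(128−255) = 255 − 11.43 = 243.57 → 244
  B: 255 + 0.09×(128−255) = 255 − 11.43 = 243.57 → 244
  → #0CF4F4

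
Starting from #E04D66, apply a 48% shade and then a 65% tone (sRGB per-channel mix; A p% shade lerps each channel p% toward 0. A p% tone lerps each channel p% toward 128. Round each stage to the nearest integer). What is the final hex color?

#7C6166

#E04D66 is rgb(224, 77, 102).
A 48% shade moves each channel 48% toward 0:
  R: 224 − 107.52 = 116.48 → 116
  G: 77 − 36.96 = 40.04 → 40
  B: 102 − 48.96 = 53.04 → 53
After the shade: rgb(116, 40, 53) = #742835.
A 65% tone moves each channel 65% toward 128:
  R: 116 + 7.8 = 123.8 → 124
  G: 40 + 0.65×(128−40) = 40 + 57.2 = 97.2 → 97
  B: 53 + 48.75 = 101.75 → 102
rgb(124, 97, 102) = #7C6166.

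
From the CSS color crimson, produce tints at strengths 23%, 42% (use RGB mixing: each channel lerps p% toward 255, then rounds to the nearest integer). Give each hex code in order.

CSS crimson is rgb(220, 20, 60).
23%: (220 + 8.05 = 228.05→228, 20 + 54.05 = 74.05→74, 60 + 44.85 = 104.85→105) → #e44a69
42%: (220 + 14.7 = 234.7→235, 20 + 98.7 = 118.7→119, 60 + 81.9 = 141.9→142) → #eb778e

#e44a69, #eb778e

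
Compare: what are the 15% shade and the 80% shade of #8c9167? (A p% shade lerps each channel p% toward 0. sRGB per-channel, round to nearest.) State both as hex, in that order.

#8c9167 is rgb(140, 145, 103).
15% shade:
  R: 140 − 21 = 119 → 119
  G: 145 + 0.15×(0−145) = 145 − 21.75 = 123.25 → 123
  B: 103 − 15.45 = 87.55 → 88
  → #777b58
80% shade:
  R: 140 − 112 = 28 → 28
  G: 145 + 0.8×(0−145) = 145 − 116 = 29 → 29
  B: 103 − 82.4 = 20.6 → 21
  → #1c1d15

#777b58, #1c1d15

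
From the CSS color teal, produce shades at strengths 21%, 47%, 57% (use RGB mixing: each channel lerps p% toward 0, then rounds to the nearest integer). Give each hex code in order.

#006565, #004444, #003737

CSS teal is rgb(0, 128, 128).
21%: (0→0, 128 − 26.88 = 101.12→101, 128 − 26.88 = 101.12→101) → #006565
47%: (0→0, 128 − 60.16 = 67.84→68, 128 − 60.16 = 67.84→68) → #004444
57%: (0→0, 128 − 72.96 = 55.04→55, 128 − 72.96 = 55.04→55) → #003737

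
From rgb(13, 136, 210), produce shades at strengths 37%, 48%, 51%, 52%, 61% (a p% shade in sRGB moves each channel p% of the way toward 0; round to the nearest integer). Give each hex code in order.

#085684, #07476d, #064367, #064165, #053552

37%: (13 − 4.81 = 8.19→8, 136 − 50.32 = 85.68→86, 210 − 77.7 = 132.3→132) → #085684
48%: (13 − 6.24 = 6.76→7, 136 − 65.28 = 70.72→71, 210 − 100.8 = 109.2→109) → #07476d
51%: (13 − 6.63 = 6.37→6, 136 − 69.36 = 66.64→67, 210 − 107.1 = 102.9→103) → #064367
52%: (13 − 6.76 = 6.24→6, 136 − 70.72 = 65.28→65, 210 − 109.2 = 100.8→101) → #064165
61%: (13 − 7.93 = 5.07→5, 136 − 82.96 = 53.04→53, 210 − 128.1 = 81.9→82) → #053552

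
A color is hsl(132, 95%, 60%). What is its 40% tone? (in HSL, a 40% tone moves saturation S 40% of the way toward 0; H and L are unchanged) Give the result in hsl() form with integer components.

hsl(132, 57%, 60%)

S moves 40% from 95 toward 0: 95 − 38 = 57 → 57.
H and L are unchanged.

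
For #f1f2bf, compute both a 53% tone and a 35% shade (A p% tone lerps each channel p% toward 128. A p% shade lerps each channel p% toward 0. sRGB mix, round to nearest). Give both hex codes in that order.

#b5b69e, #9d9d7c

#f1f2bf is rgb(241, 242, 191).
53% tone:
  R: 241 + 0.53×(128−241) = 241 − 59.89 = 181.11 → 181
  G: 242 − 60.42 = 181.58 → 182
  B: 191 − 33.39 = 157.61 → 158
  → #b5b69e
35% shade:
  R: 241 − 84.35 = 156.65 → 157
  G: 242 − 84.7 = 157.3 → 157
  B: 191 − 66.85 = 124.15 → 124
  → #9d9d7c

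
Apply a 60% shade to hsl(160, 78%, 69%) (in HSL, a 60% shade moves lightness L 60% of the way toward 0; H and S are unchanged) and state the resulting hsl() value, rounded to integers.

L moves 60% from 69 toward 0: 69 − 41.4 = 27.6 → 28.
H and S are unchanged.

hsl(160, 78%, 28%)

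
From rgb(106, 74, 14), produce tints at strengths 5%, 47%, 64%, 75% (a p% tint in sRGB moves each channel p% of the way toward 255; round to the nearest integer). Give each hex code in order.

#71531A, #B09F7F, #C9BEA8, #DAD2C3

5%: (106 + 7.45 = 113.45→113, 74 + 9.05 = 83.05→83, 14 + 12.05 = 26.05→26) → #71531A
47%: (106 + 70.03 = 176.03→176, 74 + 85.07 = 159.07→159, 14 + 113.27 = 127.27→127) → #B09F7F
64%: (106 + 95.36 = 201.36→201, 74 + 115.84 = 189.84→190, 14 + 154.24 = 168.24→168) → #C9BEA8
75%: (106 + 111.75 = 217.75→218, 74 + 135.75 = 209.75→210, 14 + 180.75 = 194.75→195) → #DAD2C3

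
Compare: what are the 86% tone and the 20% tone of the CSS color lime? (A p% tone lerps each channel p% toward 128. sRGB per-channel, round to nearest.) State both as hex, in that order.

CSS lime is rgb(0, 255, 0).
86% tone:
  R: 0 + 110.08 = 110.08 → 110
  G: 255 + 0.86×(128−255) = 255 − 109.22 = 145.78 → 146
  B: 0 + 0.86×(128−0) = 0 + 110.08 = 110.08 → 110
  → #6e926e
20% tone:
  R: 0 + 25.6 = 25.6 → 26
  G: 255 + 0.2×(128−255) = 255 − 25.4 = 229.6 → 230
  B: 0 + 0.2×(128−0) = 0 + 25.6 = 25.6 → 26
  → #1ae61a

#6e926e, #1ae61a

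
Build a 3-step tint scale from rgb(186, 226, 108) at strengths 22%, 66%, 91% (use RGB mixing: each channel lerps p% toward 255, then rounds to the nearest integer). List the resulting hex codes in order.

22%: (186 + 15.18 = 201.18→201, 226 + 6.38 = 232.38→232, 108 + 32.34 = 140.34→140) → #c9e88c
66%: (186 + 45.54 = 231.54→232, 226 + 19.14 = 245.14→245, 108 + 97.02 = 205.02→205) → #e8f5cd
91%: (186 + 62.79 = 248.79→249, 226 + 26.39 = 252.39→252, 108 + 133.77 = 241.77→242) → #f9fcf2

#c9e88c, #e8f5cd, #f9fcf2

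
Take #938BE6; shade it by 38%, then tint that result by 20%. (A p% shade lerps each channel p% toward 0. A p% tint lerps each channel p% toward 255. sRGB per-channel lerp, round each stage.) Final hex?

#938BE6 is rgb(147, 139, 230).
Per channel, c → c + 0.38(0 − c):
  R: 147 − 55.86 = 91.14 → 91
  G: 139 − 52.82 = 86.18 → 86
  B: 230 − 87.4 = 142.6 → 143
After the shade: rgb(91, 86, 143) = #5B568F.
A 20% tint moves each channel 20% toward 255:
  R: 91 + 0.2×(255−91) = 91 + 32.8 = 123.8 → 124
  G: 86 + 0.2×(255−86) = 86 + 33.8 = 119.8 → 120
  B: 143 + 22.4 = 165.4 → 165
rgb(124, 120, 165) = #7C78A5.

#7C78A5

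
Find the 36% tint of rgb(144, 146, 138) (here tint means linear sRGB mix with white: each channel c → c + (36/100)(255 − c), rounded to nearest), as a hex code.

A 36% tint moves each channel 36% toward 255:
  R: 144 + 0.36×(255−144) = 144 + 39.96 = 183.96 → 184
  G: 146 + 0.36×(255−146) = 146 + 39.24 = 185.24 → 185
  B: 138 + 0.36×(255−138) = 138 + 42.12 = 180.12 → 180
rgb(184, 185, 180) = #B8B9B4.

#B8B9B4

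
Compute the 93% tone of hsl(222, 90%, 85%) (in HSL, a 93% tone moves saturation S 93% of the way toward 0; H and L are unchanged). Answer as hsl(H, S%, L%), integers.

hsl(222, 6%, 85%)

S moves 93% from 90 toward 0: 90 − 83.7 = 6.3 → 6.
H and L are unchanged.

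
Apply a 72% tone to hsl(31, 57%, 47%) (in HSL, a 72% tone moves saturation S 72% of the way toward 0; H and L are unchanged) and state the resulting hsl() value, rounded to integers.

hsl(31, 16%, 47%)

S moves 72% from 57 toward 0: 57 − 41.04 = 15.96 → 16.
H and L are unchanged.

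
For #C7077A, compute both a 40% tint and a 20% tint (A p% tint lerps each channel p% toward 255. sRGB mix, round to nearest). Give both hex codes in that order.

#DD6AAF, #D23995

#C7077A is rgb(199, 7, 122).
40% tint:
  R: 199 + 0.4×(255−199) = 199 + 22.4 = 221.4 → 221
  G: 7 + 99.2 = 106.2 → 106
  B: 122 + 53.2 = 175.2 → 175
  → #DD6AAF
20% tint:
  R: 199 + 0.2×(255−199) = 199 + 11.2 = 210.2 → 210
  G: 7 + 49.6 = 56.6 → 57
  B: 122 + 0.2×(255−122) = 122 + 26.6 = 148.6 → 149
  → #D23995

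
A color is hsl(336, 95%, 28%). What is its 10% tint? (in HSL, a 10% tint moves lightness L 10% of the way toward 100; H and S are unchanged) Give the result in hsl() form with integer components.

L moves 10% from 28 toward 100: 28 + 7.2 = 35.2 → 35.
H and S are unchanged.

hsl(336, 95%, 35%)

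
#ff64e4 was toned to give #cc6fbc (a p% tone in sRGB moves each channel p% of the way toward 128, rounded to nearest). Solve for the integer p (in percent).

40%

#ff64e4 is rgb(255, 100, 228); #cc6fbc is rgb(204, 111, 188).
On the R channel (widest range): 204 ≈ 255 + (p/100)(128 − 255), so p ≈ 100×(204 − 255)/(128 − 255) = -5100/-127 = 40.16.
p = 40 reproduces all three channels after rounding.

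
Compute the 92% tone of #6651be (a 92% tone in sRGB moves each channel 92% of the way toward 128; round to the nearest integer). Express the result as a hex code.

#6651be is rgb(102, 81, 190).
Per channel, c → c + 0.92(128 − c):
  R: 102 + 23.92 = 125.92 → 126
  G: 81 + 43.24 = 124.24 → 124
  B: 190 + 0.92×(128−190) = 190 − 57.04 = 132.96 → 133
rgb(126, 124, 133) = #7e7c85.

#7e7c85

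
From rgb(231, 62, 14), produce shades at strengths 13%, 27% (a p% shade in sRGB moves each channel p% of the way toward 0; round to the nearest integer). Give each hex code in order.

13%: (231 − 30.03 = 200.97→201, 62 − 8.06 = 53.94→54, 14 − 1.82 = 12.18→12) → #C9360C
27%: (231 − 62.37 = 168.63→169, 62 − 16.74 = 45.26→45, 14 − 3.78 = 10.22→10) → #A92D0A

#C9360C, #A92D0A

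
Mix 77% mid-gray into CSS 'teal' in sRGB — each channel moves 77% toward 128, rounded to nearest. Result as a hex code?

CSS teal is rgb(0, 128, 128).
A 77% tone moves each channel 77% toward 128:
  R: 0 + 0.77×(128−0) = 0 + 98.56 = 98.56 → 99
  G: 128 + 0.77×(128−128) = 128 + 0 = 128 → 128
  B: 128 + 0.77×(128−128) = 128 + 0 = 128 → 128
rgb(99, 128, 128) = #638080.

#638080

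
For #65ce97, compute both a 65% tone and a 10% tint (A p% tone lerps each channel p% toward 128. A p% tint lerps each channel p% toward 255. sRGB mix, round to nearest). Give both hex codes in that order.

#65ce97 is rgb(101, 206, 151).
65% tone:
  R: 101 + 17.55 = 118.55 → 119
  G: 206 + 0.65×(128−206) = 206 − 50.7 = 155.3 → 155
  B: 151 + 0.65×(128−151) = 151 − 14.95 = 136.05 → 136
  → #779b88
10% tint:
  R: 101 + 15.4 = 116.4 → 116
  G: 206 + 4.9 = 210.9 → 211
  B: 151 + 10.4 = 161.4 → 161
  → #74d3a1

#779b88, #74d3a1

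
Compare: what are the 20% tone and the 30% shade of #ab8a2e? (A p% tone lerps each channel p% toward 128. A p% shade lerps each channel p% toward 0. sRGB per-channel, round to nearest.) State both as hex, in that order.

#a2883e, #786120

#ab8a2e is rgb(171, 138, 46).
20% tone:
  R: 171 + 0.2×(128−171) = 171 − 8.6 = 162.4 → 162
  G: 138 − 2 = 136 → 136
  B: 46 + 0.2×(128−46) = 46 + 16.4 = 62.4 → 62
  → #a2883e
30% shade:
  R: 171 − 51.3 = 119.7 → 120
  G: 138 − 41.4 = 96.6 → 97
  B: 46 + 0.3×(0−46) = 46 − 13.8 = 32.2 → 32
  → #786120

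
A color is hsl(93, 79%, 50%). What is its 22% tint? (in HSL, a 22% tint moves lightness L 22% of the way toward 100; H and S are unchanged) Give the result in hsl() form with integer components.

hsl(93, 79%, 61%)

L moves 22% from 50 toward 100: 50 + 11 = 61 → 61.
H and S are unchanged.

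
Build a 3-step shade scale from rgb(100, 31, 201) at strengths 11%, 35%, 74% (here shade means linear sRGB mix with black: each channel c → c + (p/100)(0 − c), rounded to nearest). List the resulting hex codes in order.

11%: (100 − 11 = 89→89, 31 − 3.41 = 27.59→28, 201 − 22.11 = 178.89→179) → #591cb3
35%: (100 − 35 = 65→65, 31 − 10.85 = 20.15→20, 201 − 70.35 = 130.65→131) → #411483
74%: (100 − 74 = 26→26, 31 − 22.94 = 8.06→8, 201 − 148.74 = 52.26→52) → #1a0834

#591cb3, #411483, #1a0834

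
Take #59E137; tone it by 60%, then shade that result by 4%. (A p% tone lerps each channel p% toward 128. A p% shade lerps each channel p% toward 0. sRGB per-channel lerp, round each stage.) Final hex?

#59E137 is rgb(89, 225, 55).
Lerp each channel 60% toward 128:
  R: 89 + 0.6×(128−89) = 89 + 23.4 = 112.4 → 112
  G: 225 − 58.2 = 166.8 → 167
  B: 55 + 43.8 = 98.8 → 99
After the tone: rgb(112, 167, 99) = #70A763.
A 4% shade moves each channel 4% toward 0:
  R: 112 + 0.04×(0−112) = 112 − 4.48 = 107.52 → 108
  G: 167 − 6.68 = 160.32 → 160
  B: 99 + 0.04×(0−99) = 99 − 3.96 = 95.04 → 95
rgb(108, 160, 95) = #6CA05F.

#6CA05F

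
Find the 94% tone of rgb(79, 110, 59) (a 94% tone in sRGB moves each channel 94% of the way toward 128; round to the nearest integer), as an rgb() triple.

rgb(125, 127, 124)

A 94% tone moves each channel 94% toward 128:
  R: 79 + 46.06 = 125.06 → 125
  G: 110 + 16.92 = 126.92 → 127
  B: 59 + 64.86 = 123.86 → 124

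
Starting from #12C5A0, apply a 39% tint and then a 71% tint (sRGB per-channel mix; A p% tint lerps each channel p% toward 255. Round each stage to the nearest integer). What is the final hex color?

#12C5A0 is rgb(18, 197, 160).
Per channel, c → c + 0.39(255 − c):
  R: 18 + 92.43 = 110.43 → 110
  G: 197 + 0.39×(255−197) = 197 + 22.62 = 219.62 → 220
  B: 160 + 0.39×(255−160) = 160 + 37.05 = 197.05 → 197
After the tint: rgb(110, 220, 197) = #6EDCC5.
A 71% tint moves each channel 71% toward 255:
  R: 110 + 0.71×(255−110) = 110 + 102.95 = 212.95 → 213
  G: 220 + 0.71×(255−220) = 220 + 24.85 = 244.85 → 245
  B: 197 + 0.71×(255−197) = 197 + 41.18 = 238.18 → 238
rgb(213, 245, 238) = #D5F5EE.

#D5F5EE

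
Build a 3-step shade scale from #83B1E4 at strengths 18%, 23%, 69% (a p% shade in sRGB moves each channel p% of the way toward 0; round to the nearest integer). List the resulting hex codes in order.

#83B1E4 is rgb(131, 177, 228).
18%: (131 − 23.58 = 107.42→107, 177 − 31.86 = 145.14→145, 228 − 41.04 = 186.96→187) → #6B91BB
23%: (131 − 30.13 = 100.87→101, 177 − 40.71 = 136.29→136, 228 − 52.44 = 175.56→176) → #6588B0
69%: (131 − 90.39 = 40.61→41, 177 − 122.13 = 54.87→55, 228 − 157.32 = 70.68→71) → #293747

#6B91BB, #6588B0, #293747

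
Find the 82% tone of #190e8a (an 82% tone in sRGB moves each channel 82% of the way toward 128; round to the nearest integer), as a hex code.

#190e8a is rgb(25, 14, 138).
Per channel, c → c + 0.82(128 − c):
  R: 25 + 0.82×(128−25) = 25 + 84.46 = 109.46 → 109
  G: 14 + 93.48 = 107.48 → 107
  B: 138 + 0.82×(128−138) = 138 − 8.2 = 129.8 → 130
rgb(109, 107, 130) = #6d6b82.

#6d6b82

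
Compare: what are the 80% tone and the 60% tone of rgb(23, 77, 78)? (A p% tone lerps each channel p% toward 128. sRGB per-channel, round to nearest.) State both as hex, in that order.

#6B7676, #566C6C

80% tone:
  R: 23 + 0.8×(128−23) = 23 + 84 = 107 → 107
  G: 77 + 40.8 = 117.8 → 118
  B: 78 + 40 = 118 → 118
  → #6B7676
60% tone:
  R: 23 + 0.6×(128−23) = 23 + 63 = 86 → 86
  G: 77 + 0.6×(128−77) = 77 + 30.6 = 107.6 → 108
  B: 78 + 0.6×(128−78) = 78 + 30 = 108 → 108
  → #566C6C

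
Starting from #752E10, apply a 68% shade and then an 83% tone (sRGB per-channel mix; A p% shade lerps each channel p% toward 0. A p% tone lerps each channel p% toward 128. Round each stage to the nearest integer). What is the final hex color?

#716D6B

#752E10 is rgb(117, 46, 16).
A 68% shade moves each channel 68% toward 0:
  R: 117 + 0.68×(0−117) = 117 − 79.56 = 37.44 → 37
  G: 46 + 0.68×(0−46) = 46 − 31.28 = 14.72 → 15
  B: 16 + 0.68×(0−16) = 16 − 10.88 = 5.12 → 5
After the shade: rgb(37, 15, 5) = #250F05.
Lerp each channel 83% toward 128:
  R: 37 + 0.83×(128−37) = 37 + 75.53 = 112.53 → 113
  G: 15 + 93.79 = 108.79 → 109
  B: 5 + 0.83×(128−5) = 5 + 102.09 = 107.09 → 107
rgb(113, 109, 107) = #716D6B.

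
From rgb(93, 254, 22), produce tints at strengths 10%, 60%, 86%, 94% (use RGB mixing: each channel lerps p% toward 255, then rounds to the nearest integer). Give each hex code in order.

#6dfe2d, #beffa2, #e8ffde, #f5fff1

10%: (93 + 16.2 = 109.2→109, 254→254, 22 + 23.3 = 45.3→45) → #6dfe2d
60%: (93 + 97.2 = 190.2→190, 254 + 0.6 = 254.6→255, 22 + 139.8 = 161.8→162) → #beffa2
86%: (93 + 139.32 = 232.32→232, 254 + 0.86 = 254.86→255, 22 + 200.38 = 222.38→222) → #e8ffde
94%: (93 + 152.28 = 245.28→245, 254 + 0.94 = 254.94→255, 22 + 219.02 = 241.02→241) → #f5fff1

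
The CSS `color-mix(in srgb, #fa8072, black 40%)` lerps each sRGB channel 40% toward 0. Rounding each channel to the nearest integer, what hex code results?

#fa8072 is rgb(250, 128, 114).
Per channel, c → c + 0.4(0 − c):
  R: 250 − 100 = 150 → 150
  G: 128 + 0.4×(0−128) = 128 − 51.2 = 76.8 → 77
  B: 114 + 0.4×(0−114) = 114 − 45.6 = 68.4 → 68
rgb(150, 77, 68) = #964d44.

#964d44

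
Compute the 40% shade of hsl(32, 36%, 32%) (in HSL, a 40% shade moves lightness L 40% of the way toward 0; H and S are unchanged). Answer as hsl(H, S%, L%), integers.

hsl(32, 36%, 19%)

L moves 40% from 32 toward 0: 32 − 12.8 = 19.2 → 19.
H and S are unchanged.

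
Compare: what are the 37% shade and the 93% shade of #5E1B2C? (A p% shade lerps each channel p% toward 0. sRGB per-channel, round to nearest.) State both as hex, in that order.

#3B111C, #070203

#5E1B2C is rgb(94, 27, 44).
37% shade:
  R: 94 + 0.37×(0−94) = 94 − 34.78 = 59.22 → 59
  G: 27 + 0.37×(0−27) = 27 − 9.99 = 17.01 → 17
  B: 44 + 0.37×(0−44) = 44 − 16.28 = 27.72 → 28
  → #3B111C
93% shade:
  R: 94 + 0.93×(0−94) = 94 − 87.42 = 6.58 → 7
  G: 27 − 25.11 = 1.89 → 2
  B: 44 − 40.92 = 3.08 → 3
  → #070203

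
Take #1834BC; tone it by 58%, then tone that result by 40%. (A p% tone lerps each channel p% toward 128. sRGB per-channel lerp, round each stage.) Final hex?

#1834BC is rgb(24, 52, 188).
Per channel, c → c + 0.58(128 − c):
  R: 24 + 0.58×(128−24) = 24 + 60.32 = 84.32 → 84
  G: 52 + 44.08 = 96.08 → 96
  B: 188 + 0.58×(128−188) = 188 − 34.8 = 153.2 → 153
After the tone: rgb(84, 96, 153) = #546099.
A 40% tone moves each channel 40% toward 128:
  R: 84 + 0.4×(128−84) = 84 + 17.6 = 101.6 → 102
  G: 96 + 0.4×(128−96) = 96 + 12.8 = 108.8 → 109
  B: 153 + 0.4×(128−153) = 153 − 10 = 143 → 143
rgb(102, 109, 143) = #666D8F.

#666D8F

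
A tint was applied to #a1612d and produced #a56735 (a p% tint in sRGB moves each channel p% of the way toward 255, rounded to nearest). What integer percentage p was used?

4%

#a1612d is rgb(161, 97, 45); #a56735 is rgb(165, 103, 53).
On the B channel (widest range): 53 ≈ 45 + (p/100)(255 − 45), so p ≈ 100×(53 − 45)/(255 − 45) = 800/210 = 3.81.
p = 4 reproduces all three channels after rounding.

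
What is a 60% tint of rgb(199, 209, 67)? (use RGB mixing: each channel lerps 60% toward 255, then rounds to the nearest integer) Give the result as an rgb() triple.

rgb(233, 237, 180)

Per channel, c → c + 0.6(255 − c):
  R: 199 + 0.6×(255−199) = 199 + 33.6 = 232.6 → 233
  G: 209 + 27.6 = 236.6 → 237
  B: 67 + 0.6×(255−67) = 67 + 112.8 = 179.8 → 180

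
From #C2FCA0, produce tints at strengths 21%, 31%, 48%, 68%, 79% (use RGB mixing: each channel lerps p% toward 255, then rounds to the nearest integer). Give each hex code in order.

#C2FCA0 is rgb(194, 252, 160).
21%: (194 + 12.81 = 206.81→207, 252 + 0.63 = 252.63→253, 160 + 19.95 = 179.95→180) → #CFFDB4
31%: (194 + 18.91 = 212.91→213, 252 + 0.93 = 252.93→253, 160 + 29.45 = 189.45→189) → #D5FDBD
48%: (194 + 29.28 = 223.28→223, 252 + 1.44 = 253.44→253, 160 + 45.6 = 205.6→206) → #DFFDCE
68%: (194 + 41.48 = 235.48→235, 252 + 2.04 = 254.04→254, 160 + 64.6 = 224.6→225) → #EBFEE1
79%: (194 + 48.19 = 242.19→242, 252 + 2.37 = 254.37→254, 160 + 75.05 = 235.05→235) → #F2FEEB

#CFFDB4, #D5FDBD, #DFFDCE, #EBFEE1, #F2FEEB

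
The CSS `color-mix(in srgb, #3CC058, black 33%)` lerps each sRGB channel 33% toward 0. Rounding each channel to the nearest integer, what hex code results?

#28813B

#3CC058 is rgb(60, 192, 88).
A 33% shade moves each channel 33% toward 0:
  R: 60 − 19.8 = 40.2 → 40
  G: 192 + 0.33×(0−192) = 192 − 63.36 = 128.64 → 129
  B: 88 + 0.33×(0−88) = 88 − 29.04 = 58.96 → 59
rgb(40, 129, 59) = #28813B.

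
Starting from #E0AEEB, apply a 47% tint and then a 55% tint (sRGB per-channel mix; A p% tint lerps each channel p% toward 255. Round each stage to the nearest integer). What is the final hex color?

#E0AEEB is rgb(224, 174, 235).
A 47% tint moves each channel 47% toward 255:
  R: 224 + 0.47×(255−224) = 224 + 14.57 = 238.57 → 239
  G: 174 + 38.07 = 212.07 → 212
  B: 235 + 0.47×(255−235) = 235 + 9.4 = 244.4 → 244
After the tint: rgb(239, 212, 244) = #EFD4F4.
A 55% tint moves each channel 55% toward 255:
  R: 239 + 8.8 = 247.8 → 248
  G: 212 + 0.55×(255−212) = 212 + 23.65 = 235.65 → 236
  B: 244 + 0.55×(255−244) = 244 + 6.05 = 250.05 → 250
rgb(248, 236, 250) = #F8ECFA.

#F8ECFA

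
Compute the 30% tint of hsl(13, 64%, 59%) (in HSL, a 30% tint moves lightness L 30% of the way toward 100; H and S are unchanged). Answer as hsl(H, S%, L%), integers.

L moves 30% from 59 toward 100: 59 + 12.3 = 71.3 → 71.
H and S are unchanged.

hsl(13, 64%, 71%)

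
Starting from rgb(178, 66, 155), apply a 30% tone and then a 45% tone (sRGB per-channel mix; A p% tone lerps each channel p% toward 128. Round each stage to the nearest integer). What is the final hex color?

Per channel, c → c + 0.3(128 − c):
  R: 178 + 0.3×(128−178) = 178 − 15 = 163 → 163
  G: 66 + 18.6 = 84.6 → 85
  B: 155 + 0.3×(128−155) = 155 − 8.1 = 146.9 → 147
After the tone: rgb(163, 85, 147) = #A35593.
Lerp each channel 45% toward 128:
  R: 163 − 15.75 = 147.25 → 147
  G: 85 + 0.45×(128−85) = 85 + 19.35 = 104.35 → 104
  B: 147 − 8.55 = 138.45 → 138
rgb(147, 104, 138) = #93688A.

#93688A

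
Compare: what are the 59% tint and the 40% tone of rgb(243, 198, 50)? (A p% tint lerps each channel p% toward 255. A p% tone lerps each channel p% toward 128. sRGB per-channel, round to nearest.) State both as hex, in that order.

59% tint:
  R: 243 + 0.59×(255−243) = 243 + 7.08 = 250.08 → 250
  G: 198 + 0.59×(255−198) = 198 + 33.63 = 231.63 → 232
  B: 50 + 0.59×(255−50) = 50 + 120.95 = 170.95 → 171
  → #FAE8AB
40% tone:
  R: 243 − 46 = 197 → 197
  G: 198 + 0.4×(128−198) = 198 − 28 = 170 → 170
  B: 50 + 0.4×(128−50) = 50 + 31.2 = 81.2 → 81
  → #C5AA51

#FAE8AB, #C5AA51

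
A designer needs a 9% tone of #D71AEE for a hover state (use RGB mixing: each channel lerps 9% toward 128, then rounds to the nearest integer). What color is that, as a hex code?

#D71AEE is rgb(215, 26, 238).
Per channel, c → c + 0.09(128 − c):
  R: 215 + 0.09×(128−215) = 215 − 7.83 = 207.17 → 207
  G: 26 + 9.18 = 35.18 → 35
  B: 238 + 0.09×(128−238) = 238 − 9.9 = 228.1 → 228
rgb(207, 35, 228) = #CF23E4.

#CF23E4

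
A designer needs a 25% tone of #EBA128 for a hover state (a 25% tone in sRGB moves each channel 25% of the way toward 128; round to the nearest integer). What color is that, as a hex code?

#EBA128 is rgb(235, 161, 40).
A 25% tone moves each channel 25% toward 128:
  R: 235 + 0.25×(128−235) = 235 − 26.75 = 208.25 → 208
  G: 161 + 0.25×(128−161) = 161 − 8.25 = 152.75 → 153
  B: 40 + 0.25×(128−40) = 40 + 22 = 62 → 62
rgb(208, 153, 62) = #D0993E.

#D0993E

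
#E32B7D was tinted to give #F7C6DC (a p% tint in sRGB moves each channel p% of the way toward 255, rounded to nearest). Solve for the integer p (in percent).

73%

#E32B7D is rgb(227, 43, 125); #F7C6DC is rgb(247, 198, 220).
On the G channel (widest range): 198 ≈ 43 + (p/100)(255 − 43), so p ≈ 100×(198 − 43)/(255 − 43) = 15500/212 = 73.11.
p = 73 reproduces all three channels after rounding.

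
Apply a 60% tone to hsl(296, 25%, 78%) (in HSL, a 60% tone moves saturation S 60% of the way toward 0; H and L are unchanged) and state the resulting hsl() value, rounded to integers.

S moves 60% from 25 toward 0: 25 − 15 = 10 → 10.
H and L are unchanged.

hsl(296, 10%, 78%)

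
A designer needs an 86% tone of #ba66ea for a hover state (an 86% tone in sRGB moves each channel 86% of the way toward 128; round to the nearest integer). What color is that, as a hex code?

#887c8f

#ba66ea is rgb(186, 102, 234).
Per channel, c → c + 0.86(128 − c):
  R: 186 + 0.86×(128−186) = 186 − 49.88 = 136.12 → 136
  G: 102 + 0.86×(128−102) = 102 + 22.36 = 124.36 → 124
  B: 234 − 91.16 = 142.84 → 143
rgb(136, 124, 143) = #887c8f.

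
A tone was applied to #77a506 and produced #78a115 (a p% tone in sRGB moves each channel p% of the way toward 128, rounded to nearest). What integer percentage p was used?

#77a506 is rgb(119, 165, 6); #78a115 is rgb(120, 161, 21).
On the B channel (widest range): 21 ≈ 6 + (p/100)(128 − 6), so p ≈ 100×(21 − 6)/(128 − 6) = 1500/122 = 12.30.
p = 12 reproduces all three channels after rounding.

12%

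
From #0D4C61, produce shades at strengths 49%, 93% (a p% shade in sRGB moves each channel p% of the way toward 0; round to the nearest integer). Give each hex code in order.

#0D4C61 is rgb(13, 76, 97).
49%: (13 − 6.37 = 6.63→7, 76 − 37.24 = 38.76→39, 97 − 47.53 = 49.47→49) → #072731
93%: (13 − 12.09 = 0.91→1, 76 − 70.68 = 5.32→5, 97 − 90.21 = 6.79→7) → #010507

#072731, #010507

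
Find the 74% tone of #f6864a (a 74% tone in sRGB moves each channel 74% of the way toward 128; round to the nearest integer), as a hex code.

#9f8272

#f6864a is rgb(246, 134, 74).
Lerp each channel 74% toward 128:
  R: 246 − 87.32 = 158.68 → 159
  G: 134 + 0.74×(128−134) = 134 − 4.44 = 129.56 → 130
  B: 74 + 0.74×(128−74) = 74 + 39.96 = 113.96 → 114
rgb(159, 130, 114) = #9f8272.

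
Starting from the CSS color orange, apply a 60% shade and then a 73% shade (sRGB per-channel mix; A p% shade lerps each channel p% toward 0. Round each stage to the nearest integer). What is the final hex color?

CSS orange is rgb(255, 165, 0).
Per channel, c → c + 0.6(0 − c):
  R: 255 − 153 = 102 → 102
  G: 165 + 0.6×(0−165) = 165 − 99 = 66 → 66
  B: 0 + 0.6×(0−0) = 0 + 0 = 0 → 0
After the shade: rgb(102, 66, 0) = #664200.
Per channel, c → c + 0.73(0 − c):
  R: 102 + 0.73×(0−102) = 102 − 74.46 = 27.54 → 28
  G: 66 + 0.73×(0−66) = 66 − 48.18 = 17.82 → 18
  B: 0 + 0 = 0 → 0
rgb(28, 18, 0) = #1C1200.

#1C1200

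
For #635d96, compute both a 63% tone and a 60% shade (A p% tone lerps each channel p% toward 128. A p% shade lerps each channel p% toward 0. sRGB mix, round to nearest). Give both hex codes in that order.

#757388, #28253c

#635d96 is rgb(99, 93, 150).
63% tone:
  R: 99 + 0.63×(128−99) = 99 + 18.27 = 117.27 → 117
  G: 93 + 0.63×(128−93) = 93 + 22.05 = 115.05 → 115
  B: 150 + 0.63×(128−150) = 150 − 13.86 = 136.14 → 136
  → #757388
60% shade:
  R: 99 − 59.4 = 39.6 → 40
  G: 93 + 0.6×(0−93) = 93 − 55.8 = 37.2 → 37
  B: 150 + 0.6×(0−150) = 150 − 90 = 60 → 60
  → #28253c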